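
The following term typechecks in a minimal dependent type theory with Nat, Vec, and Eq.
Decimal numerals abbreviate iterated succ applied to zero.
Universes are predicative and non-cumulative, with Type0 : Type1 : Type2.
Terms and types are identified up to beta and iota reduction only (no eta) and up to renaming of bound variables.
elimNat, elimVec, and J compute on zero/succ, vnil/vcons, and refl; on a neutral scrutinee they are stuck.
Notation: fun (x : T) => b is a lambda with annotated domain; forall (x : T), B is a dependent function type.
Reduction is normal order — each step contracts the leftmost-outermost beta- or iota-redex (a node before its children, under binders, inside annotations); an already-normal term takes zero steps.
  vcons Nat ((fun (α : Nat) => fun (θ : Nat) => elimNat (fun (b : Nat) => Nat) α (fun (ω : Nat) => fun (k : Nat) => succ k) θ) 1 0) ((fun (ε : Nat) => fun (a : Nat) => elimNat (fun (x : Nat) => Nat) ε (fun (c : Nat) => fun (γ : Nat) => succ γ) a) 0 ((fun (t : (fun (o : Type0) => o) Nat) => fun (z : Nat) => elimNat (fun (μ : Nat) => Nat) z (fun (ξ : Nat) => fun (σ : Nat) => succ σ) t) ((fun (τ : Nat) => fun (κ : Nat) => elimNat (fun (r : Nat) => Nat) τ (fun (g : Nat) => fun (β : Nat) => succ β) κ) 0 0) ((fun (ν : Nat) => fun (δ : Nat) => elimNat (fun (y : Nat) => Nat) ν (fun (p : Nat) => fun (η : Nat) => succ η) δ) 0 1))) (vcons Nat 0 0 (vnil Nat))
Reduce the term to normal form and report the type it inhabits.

resulting normal form:
  vcons Nat 1 1 (vcons Nat 0 0 (vnil Nat))
type:
  Vec Nat 2


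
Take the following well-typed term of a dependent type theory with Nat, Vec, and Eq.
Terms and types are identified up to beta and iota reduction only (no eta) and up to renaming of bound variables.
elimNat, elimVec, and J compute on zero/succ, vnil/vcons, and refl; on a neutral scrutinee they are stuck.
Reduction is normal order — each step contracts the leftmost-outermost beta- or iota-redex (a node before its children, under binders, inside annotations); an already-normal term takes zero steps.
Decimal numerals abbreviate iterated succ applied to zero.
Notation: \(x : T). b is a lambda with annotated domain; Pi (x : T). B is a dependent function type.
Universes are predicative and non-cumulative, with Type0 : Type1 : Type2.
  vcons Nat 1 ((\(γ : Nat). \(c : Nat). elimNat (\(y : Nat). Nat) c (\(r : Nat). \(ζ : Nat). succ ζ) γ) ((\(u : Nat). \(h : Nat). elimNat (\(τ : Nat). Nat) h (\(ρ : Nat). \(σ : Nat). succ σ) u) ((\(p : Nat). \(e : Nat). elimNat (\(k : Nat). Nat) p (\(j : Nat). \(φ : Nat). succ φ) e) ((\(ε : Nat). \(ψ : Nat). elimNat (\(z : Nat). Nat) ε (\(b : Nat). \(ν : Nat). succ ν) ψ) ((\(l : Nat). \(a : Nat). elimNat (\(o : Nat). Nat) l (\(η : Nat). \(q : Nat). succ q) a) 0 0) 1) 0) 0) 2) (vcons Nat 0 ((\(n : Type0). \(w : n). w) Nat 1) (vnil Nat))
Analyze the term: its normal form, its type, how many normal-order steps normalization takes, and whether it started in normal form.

resulting normal form:
  vcons Nat 1 3 (vcons Nat 0 1 (vnil Nat))
inferred type:
  Vec Nat 2
reduction steps (normal order): 26
already normal: no
first contracted redex: a beta-redex


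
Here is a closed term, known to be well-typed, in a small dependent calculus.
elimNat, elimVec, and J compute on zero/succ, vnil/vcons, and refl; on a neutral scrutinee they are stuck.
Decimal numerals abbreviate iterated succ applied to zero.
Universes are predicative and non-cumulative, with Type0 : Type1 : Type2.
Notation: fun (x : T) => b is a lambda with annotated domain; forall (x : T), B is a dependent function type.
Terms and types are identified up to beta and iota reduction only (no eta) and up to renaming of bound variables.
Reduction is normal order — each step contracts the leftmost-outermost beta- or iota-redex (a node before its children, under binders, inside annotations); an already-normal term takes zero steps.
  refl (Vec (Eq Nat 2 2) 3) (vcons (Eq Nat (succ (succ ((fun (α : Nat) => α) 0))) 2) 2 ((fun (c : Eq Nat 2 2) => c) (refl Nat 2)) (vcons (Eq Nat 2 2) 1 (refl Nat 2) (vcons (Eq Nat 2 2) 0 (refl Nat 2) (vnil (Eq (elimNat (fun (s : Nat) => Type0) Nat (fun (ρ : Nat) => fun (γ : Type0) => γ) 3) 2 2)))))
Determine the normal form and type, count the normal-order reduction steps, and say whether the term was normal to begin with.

normal form:
  refl (Vec (Eq Nat 2 2) 3) (vcons (Eq Nat 2 2) 2 (refl Nat 2) (vcons (Eq Nat 2 2) 1 (refl Nat 2) (vcons (Eq Nat 2 2) 0 (refl Nat 2) (vnil (Eq Nat 2 2)))))
type:
  Eq (Vec (Eq Nat 2 2) 3) (vcons (Eq Nat 2 2) 2 (refl Nat 2) (vcons (Eq Nat 2 2) 1 (refl Nat 2) (vcons (Eq Nat 2 2) 0 (refl Nat 2) (vnil (Eq Nat 2 2))))) (vcons (Eq Nat 2 2) 2 (refl Nat 2) (vcons (Eq Nat 2 2) 1 (refl Nat 2) (vcons (Eq Nat 2 2) 0 (refl Nat 2) (vnil (Eq Nat 2 2)))))
steps to reach normal form (normal order): 12
already normal: no
first redex: a beta-redex


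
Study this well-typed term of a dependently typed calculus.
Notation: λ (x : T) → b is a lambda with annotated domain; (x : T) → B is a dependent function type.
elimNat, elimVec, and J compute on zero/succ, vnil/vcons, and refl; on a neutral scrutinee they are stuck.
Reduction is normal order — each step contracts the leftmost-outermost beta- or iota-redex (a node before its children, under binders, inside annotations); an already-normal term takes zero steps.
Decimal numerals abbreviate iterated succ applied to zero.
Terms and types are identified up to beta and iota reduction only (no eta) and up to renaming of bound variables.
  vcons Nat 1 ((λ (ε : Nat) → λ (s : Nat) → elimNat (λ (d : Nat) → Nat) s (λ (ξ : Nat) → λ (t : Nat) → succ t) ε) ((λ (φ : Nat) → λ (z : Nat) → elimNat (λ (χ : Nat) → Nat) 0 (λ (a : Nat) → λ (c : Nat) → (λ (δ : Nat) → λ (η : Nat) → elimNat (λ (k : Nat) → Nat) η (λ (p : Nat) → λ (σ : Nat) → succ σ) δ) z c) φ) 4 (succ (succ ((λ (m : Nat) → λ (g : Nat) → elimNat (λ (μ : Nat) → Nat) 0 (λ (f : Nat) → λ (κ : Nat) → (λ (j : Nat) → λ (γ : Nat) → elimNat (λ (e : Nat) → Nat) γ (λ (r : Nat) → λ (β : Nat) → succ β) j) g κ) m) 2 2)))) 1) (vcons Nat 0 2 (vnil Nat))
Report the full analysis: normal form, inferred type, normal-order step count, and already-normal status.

resulting normal form:
  vcons Nat 1 25 (vcons Nat 0 2 (vnil Nat))
inferred type:
  Vec Nat 2
normal-order step count: 282
term was already normal: no
first redex: a beta-redex


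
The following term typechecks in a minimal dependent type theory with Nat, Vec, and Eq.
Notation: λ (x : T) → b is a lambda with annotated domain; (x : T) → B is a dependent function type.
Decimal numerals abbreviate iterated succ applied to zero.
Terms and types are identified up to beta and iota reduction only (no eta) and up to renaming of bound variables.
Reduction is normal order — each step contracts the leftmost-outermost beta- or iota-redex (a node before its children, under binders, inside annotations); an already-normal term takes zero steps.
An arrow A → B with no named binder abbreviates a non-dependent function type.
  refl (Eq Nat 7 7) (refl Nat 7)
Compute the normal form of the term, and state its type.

normal form:
  refl (Eq Nat 7 7) (refl Nat 7)
inferred type:
  Eq (Eq Nat 7 7) (refl Nat 7) (refl Nat 7)


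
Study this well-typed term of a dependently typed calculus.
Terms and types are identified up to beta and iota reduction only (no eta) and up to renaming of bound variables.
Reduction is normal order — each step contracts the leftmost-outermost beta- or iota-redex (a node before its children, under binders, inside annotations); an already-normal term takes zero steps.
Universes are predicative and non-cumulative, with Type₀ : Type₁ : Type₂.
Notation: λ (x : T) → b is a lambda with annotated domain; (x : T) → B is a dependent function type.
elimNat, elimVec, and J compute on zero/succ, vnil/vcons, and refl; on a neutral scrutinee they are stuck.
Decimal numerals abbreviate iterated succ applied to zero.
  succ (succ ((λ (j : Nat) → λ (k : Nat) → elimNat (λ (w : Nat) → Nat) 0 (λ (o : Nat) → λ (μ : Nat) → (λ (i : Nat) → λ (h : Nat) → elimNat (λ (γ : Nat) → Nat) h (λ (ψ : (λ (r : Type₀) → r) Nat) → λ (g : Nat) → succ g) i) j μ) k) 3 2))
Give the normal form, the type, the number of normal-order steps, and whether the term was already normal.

resulting normal form:
  8
type:
  Nat
steps to reach normal form (normal order): 33
already normal: no
first contracted redex: a beta-redex


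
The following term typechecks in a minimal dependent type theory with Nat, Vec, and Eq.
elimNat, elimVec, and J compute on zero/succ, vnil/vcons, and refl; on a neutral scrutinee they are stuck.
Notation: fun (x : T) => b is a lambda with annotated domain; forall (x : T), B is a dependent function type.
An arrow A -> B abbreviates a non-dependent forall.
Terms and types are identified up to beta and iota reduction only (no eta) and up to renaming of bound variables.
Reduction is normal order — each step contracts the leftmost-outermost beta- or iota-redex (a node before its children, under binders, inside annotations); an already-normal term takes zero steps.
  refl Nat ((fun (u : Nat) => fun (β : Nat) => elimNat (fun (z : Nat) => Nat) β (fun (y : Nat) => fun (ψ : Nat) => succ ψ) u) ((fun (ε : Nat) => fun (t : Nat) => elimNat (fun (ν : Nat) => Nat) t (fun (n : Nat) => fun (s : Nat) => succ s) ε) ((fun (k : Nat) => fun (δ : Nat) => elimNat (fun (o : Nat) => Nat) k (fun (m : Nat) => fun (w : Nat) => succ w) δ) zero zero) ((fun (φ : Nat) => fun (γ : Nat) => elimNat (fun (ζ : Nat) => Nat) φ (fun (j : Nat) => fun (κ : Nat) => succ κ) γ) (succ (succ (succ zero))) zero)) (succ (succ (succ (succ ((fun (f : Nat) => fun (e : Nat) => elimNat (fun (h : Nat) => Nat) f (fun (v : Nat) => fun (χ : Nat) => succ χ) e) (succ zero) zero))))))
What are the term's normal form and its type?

resulting normal form:
  refl Nat (succ (succ (succ (succ (succ (succ (succ (succ zero))))))))
the term's type:
  Eq Nat (succ (succ (succ (succ (succ (succ (succ (succ zero)))))))) (succ (succ (succ (succ (succ (succ (succ (succ zero))))))))


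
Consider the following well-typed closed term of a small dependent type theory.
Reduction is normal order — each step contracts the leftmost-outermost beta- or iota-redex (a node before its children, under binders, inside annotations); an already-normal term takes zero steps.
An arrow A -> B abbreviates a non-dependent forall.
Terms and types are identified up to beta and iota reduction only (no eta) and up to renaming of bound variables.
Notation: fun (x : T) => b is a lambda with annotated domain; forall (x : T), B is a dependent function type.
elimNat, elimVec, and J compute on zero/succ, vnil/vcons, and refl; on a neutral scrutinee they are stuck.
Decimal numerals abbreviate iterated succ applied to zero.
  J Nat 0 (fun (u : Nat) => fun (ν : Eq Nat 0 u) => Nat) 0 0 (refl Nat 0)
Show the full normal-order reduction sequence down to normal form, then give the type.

normal-order reduction sequence:
  J Nat 0 (fun (u : Nat) => fun (ν : Eq Nat 0 u) => Nat) 0 0 (refl Nat 0)
  ~> 0
type:
  Nat


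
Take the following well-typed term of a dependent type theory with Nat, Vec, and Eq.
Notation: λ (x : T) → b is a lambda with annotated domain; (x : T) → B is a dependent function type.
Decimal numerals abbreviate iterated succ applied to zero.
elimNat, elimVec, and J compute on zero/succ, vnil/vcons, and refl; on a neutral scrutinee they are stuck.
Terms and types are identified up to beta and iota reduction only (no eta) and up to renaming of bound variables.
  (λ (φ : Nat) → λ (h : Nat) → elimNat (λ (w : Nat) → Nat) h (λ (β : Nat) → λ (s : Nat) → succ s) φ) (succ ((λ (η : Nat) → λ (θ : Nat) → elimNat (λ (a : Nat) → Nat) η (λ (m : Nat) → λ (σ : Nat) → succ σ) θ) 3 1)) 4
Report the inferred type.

inferred type:
  Nat


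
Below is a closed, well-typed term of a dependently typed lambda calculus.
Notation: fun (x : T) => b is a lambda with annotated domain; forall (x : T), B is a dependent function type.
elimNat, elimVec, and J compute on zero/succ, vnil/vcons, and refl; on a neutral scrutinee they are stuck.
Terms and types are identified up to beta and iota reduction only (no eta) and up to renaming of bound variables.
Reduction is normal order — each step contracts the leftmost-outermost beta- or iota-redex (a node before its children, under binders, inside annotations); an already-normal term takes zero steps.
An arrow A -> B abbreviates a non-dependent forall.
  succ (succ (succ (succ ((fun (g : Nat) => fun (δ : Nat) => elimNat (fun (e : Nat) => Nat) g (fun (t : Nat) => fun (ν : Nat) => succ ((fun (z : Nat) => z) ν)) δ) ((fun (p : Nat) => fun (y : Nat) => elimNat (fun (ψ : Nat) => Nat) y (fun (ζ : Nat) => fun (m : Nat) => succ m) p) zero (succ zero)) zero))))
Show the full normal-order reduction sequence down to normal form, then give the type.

normal-order reduction sequence:
  succ (succ (succ (succ ((fun (g : Nat) => fun (δ : Nat) => elimNat (fun (e : Nat) => Nat) g (fun (t : Nat) => fun (ν : Nat) => succ ((fun (z : Nat) => z) ν)) δ) ((fun (p : Nat) => fun (y : Nat) => elimNat (fun (ψ : Nat) => Nat) y (fun (ζ : Nat) => fun (m : Nat) => succ m) p) zero (succ zero)) zero))))
  ~> succ (succ (succ (succ ((fun (g : Nat) => elimNat (fun (δ : Nat) => Nat) ((fun (e : Nat) => fun (t : Nat) => elimNat (fun (ν : Nat) => Nat) t (fun (z : Nat) => fun (p : Nat) => succ p) e) zero (succ zero)) (fun (y : Nat) => fun (ψ : Nat) => succ ((fun (ζ : Nat) => ζ) ψ)) g) zero))))
  ~> succ (succ (succ (succ (elimNat (fun (g : Nat) => Nat) ((fun (δ : Nat) => fun (e : Nat) => elimNat (fun (t : Nat) => Nat) e (fun (ν : Nat) => fun (z : Nat) => succ z) δ) zero (succ zero)) (fun (p : Nat) => fun (y : Nat) => succ ((fun (ψ : Nat) => ψ) y)) zero))))
  ~> succ (succ (succ (succ ((fun (g : Nat) => fun (δ : Nat) => elimNat (fun (e : Nat) => Nat) δ (fun (t : Nat) => fun (ν : Nat) => succ ν) g) zero (succ zero)))))
  ~> succ (succ (succ (succ ((fun (g : Nat) => elimNat (fun (δ : Nat) => Nat) g (fun (e : Nat) => fun (t : Nat) => succ t) zero) (succ zero)))))
  ~> succ (succ (succ (succ (elimNat (fun (g : Nat) => Nat) (succ zero) (fun (δ : Nat) => fun (e : Nat) => succ e) zero))))
  ~> succ (succ (succ (succ (succ zero))))
type:
  Nat


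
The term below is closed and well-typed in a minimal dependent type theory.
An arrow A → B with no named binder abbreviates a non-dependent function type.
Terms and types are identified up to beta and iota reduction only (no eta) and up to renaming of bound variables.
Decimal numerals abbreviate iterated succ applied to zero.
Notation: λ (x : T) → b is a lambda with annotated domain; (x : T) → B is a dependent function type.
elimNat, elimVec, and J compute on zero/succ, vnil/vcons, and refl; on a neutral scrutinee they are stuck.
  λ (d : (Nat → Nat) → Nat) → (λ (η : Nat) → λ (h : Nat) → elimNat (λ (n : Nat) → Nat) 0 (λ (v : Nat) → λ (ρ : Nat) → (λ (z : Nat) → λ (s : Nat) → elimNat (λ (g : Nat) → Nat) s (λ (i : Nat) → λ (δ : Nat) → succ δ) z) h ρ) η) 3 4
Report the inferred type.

inferred type:
  ((Nat → Nat) → Nat) → Nat


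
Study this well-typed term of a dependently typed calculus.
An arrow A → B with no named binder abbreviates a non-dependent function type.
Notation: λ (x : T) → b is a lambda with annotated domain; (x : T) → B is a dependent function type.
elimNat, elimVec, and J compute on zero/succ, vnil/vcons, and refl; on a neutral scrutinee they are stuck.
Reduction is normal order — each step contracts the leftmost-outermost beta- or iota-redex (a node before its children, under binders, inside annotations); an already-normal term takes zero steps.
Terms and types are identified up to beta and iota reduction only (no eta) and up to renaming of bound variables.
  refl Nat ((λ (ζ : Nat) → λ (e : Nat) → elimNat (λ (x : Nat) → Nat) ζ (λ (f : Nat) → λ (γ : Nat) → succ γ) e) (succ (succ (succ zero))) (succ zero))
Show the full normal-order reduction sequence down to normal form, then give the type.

normal-order reduction sequence:
  refl Nat ((λ (ζ : Nat) → λ (e : Nat) → elimNat (λ (x : Nat) → Nat) ζ (λ (f : Nat) → λ (γ : Nat) → succ γ) e) (succ (succ (succ zero))) (succ zero))
  ~> refl Nat ((λ (ζ : Nat) → elimNat (λ (e : Nat) → Nat) (succ (succ (succ zero))) (λ (x : Nat) → λ (f : Nat) → succ f) ζ) (succ zero))
  ~> refl Nat (elimNat (λ (ζ : Nat) → Nat) (succ (succ (succ zero))) (λ (e : Nat) → λ (x : Nat) → succ x) (succ zero))
  ~> refl Nat ((λ (ζ : Nat) → λ (e : Nat) → succ e) zero (elimNat (λ (x : Nat) → Nat) (succ (succ (succ zero))) (λ (f : Nat) → λ (γ : Nat) → succ γ) zero))
  ~> refl Nat ((λ (ζ : Nat) → succ ζ) (elimNat (λ (e : Nat) → Nat) (succ (succ (succ zero))) (λ (x : Nat) → λ (f : Nat) → succ f) zero))
  ~> refl Nat (succ (elimNat (λ (ζ : Nat) → Nat) (succ (succ (succ zero))) (λ (e : Nat) → λ (x : Nat) → succ x) zero))
  ~> refl Nat (succ (succ (succ (succ zero))))
inferred type:
  Eq Nat (succ (succ (succ (succ zero)))) (succ (succ (succ (succ zero))))


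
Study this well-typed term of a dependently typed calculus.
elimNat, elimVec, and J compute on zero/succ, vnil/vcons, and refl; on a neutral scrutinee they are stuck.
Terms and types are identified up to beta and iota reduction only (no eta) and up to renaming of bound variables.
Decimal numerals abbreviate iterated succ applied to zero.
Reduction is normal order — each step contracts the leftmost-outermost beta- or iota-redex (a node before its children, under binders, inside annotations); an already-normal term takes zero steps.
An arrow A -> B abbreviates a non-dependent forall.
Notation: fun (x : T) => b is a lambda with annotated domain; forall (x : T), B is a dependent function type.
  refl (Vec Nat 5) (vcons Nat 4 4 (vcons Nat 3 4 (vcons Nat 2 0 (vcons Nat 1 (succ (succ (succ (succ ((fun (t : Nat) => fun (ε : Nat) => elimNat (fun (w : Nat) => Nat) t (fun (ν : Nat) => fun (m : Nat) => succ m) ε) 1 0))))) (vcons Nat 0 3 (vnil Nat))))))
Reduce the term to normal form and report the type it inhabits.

resulting normal form:
  refl (Vec Nat 5) (vcons Nat 4 4 (vcons Nat 3 4 (vcons Nat 2 0 (vcons Nat 1 5 (vcons Nat 0 3 (vnil Nat))))))
the term's type:
  Eq (Vec Nat 5) (vcons Nat 4 4 (vcons Nat 3 4 (vcons Nat 2 0 (vcons Nat 1 5 (vcons Nat 0 3 (vnil Nat)))))) (vcons Nat 4 4 (vcons Nat 3 4 (vcons Nat 2 0 (vcons Nat 1 5 (vcons Nat 0 3 (vnil Nat))))))
observation: normalization takes exactly 3 steps under the normal-order strategy.


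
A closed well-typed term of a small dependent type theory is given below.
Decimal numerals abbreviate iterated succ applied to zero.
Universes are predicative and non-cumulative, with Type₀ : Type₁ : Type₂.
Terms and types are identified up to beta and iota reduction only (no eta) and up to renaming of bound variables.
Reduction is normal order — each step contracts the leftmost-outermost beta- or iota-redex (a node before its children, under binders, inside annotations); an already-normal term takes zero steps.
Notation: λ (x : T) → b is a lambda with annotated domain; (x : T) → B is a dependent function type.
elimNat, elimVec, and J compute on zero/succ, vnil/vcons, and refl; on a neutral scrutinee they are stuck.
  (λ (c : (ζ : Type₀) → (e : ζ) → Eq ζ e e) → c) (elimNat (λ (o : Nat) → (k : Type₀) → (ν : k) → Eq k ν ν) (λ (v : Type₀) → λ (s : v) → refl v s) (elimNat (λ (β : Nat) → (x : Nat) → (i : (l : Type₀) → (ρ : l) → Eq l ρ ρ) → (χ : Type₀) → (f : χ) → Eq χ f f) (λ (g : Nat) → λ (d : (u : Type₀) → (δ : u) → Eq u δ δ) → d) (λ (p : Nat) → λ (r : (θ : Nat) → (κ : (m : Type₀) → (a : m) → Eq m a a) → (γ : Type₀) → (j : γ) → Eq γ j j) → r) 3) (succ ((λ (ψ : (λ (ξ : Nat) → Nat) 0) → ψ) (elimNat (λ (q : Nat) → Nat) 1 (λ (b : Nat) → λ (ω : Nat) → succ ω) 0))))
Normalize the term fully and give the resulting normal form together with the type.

resulting normal form:
  λ (c : Type₀) → λ (ζ : c) → refl c ζ
the term's type:
  (c : Type₀) → (ζ : c) → Eq c ζ ζ


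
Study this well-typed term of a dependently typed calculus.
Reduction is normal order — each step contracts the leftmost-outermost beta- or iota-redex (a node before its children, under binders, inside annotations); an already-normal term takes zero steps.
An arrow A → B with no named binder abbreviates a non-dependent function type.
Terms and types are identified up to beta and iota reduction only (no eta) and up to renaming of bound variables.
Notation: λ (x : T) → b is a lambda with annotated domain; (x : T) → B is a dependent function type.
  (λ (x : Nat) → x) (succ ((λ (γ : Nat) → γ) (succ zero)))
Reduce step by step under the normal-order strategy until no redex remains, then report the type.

normal-order reduction:
  (λ (x : Nat) → x) (succ ((λ (γ : Nat) → γ) (succ zero)))
  ~> succ ((λ (x : Nat) → x) (succ zero))
  ~> succ (succ zero)
the term's type:
  Nat


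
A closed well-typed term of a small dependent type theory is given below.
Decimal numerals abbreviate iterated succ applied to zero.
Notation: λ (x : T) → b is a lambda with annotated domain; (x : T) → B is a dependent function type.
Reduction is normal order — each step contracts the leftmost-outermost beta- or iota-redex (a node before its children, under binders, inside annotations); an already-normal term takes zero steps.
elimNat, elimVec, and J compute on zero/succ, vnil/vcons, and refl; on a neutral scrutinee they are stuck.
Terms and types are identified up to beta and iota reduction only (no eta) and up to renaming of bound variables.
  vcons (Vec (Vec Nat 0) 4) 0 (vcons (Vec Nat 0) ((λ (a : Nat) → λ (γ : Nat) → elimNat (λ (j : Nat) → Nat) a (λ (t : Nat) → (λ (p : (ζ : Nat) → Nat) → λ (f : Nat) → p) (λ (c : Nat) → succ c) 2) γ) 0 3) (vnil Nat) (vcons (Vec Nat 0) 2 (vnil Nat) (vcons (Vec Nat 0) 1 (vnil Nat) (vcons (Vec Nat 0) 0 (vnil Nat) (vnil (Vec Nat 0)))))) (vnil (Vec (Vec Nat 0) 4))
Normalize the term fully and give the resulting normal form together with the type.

reduced normal form:
  vcons (Vec (Vec Nat 0) 4) 0 (vcons (Vec Nat 0) 3 (vnil Nat) (vcons (Vec Nat 0) 2 (vnil Nat) (vcons (Vec Nat 0) 1 (vnil Nat) (vcons (Vec Nat 0) 0 (vnil Nat) (vnil (Vec Nat 0)))))) (vnil (Vec (Vec Nat 0) 4))
the term's type:
  Vec (Vec (Vec Nat 0) 4) 1


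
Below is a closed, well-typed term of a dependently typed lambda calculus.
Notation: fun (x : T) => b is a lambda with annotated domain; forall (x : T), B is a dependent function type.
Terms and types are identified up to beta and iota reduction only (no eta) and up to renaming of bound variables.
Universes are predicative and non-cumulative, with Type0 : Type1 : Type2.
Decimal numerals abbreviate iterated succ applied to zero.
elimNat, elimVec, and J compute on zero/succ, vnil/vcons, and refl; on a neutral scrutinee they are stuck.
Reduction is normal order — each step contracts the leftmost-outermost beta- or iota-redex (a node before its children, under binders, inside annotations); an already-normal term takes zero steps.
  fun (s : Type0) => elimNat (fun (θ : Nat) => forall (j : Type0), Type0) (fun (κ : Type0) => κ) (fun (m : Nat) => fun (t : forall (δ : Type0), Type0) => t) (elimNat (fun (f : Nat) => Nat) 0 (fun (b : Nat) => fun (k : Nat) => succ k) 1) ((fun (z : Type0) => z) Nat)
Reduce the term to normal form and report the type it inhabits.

reduced normal form:
  fun (s : Type0) => Nat
inferred type:
  forall (s : Type0), Type0


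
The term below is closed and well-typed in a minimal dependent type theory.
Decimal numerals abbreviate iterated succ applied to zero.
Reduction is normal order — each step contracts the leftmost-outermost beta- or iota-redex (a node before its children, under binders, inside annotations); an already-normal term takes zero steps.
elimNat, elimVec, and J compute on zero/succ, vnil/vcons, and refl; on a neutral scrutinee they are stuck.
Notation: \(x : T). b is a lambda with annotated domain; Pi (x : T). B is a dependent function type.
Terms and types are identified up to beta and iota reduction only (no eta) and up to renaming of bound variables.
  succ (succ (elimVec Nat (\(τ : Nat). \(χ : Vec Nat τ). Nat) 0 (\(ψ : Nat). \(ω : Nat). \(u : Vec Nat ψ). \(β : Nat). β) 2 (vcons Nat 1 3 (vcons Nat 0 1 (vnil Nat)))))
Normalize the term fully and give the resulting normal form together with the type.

resulting normal form:
  2
type:
  Nat
observation: the term reaches its normal form after 11 normal-order steps.


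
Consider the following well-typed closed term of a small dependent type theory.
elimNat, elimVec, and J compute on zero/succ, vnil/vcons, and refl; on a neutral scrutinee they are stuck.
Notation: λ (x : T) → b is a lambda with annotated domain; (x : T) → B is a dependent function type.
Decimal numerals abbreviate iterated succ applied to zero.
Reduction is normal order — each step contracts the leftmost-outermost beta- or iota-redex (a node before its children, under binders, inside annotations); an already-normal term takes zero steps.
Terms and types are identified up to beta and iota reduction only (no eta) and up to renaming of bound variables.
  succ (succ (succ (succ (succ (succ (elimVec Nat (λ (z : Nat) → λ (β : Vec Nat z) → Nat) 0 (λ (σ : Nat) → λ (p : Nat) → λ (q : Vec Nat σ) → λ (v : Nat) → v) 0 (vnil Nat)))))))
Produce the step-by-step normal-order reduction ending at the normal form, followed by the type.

normal-order reduction sequence:
  succ (succ (succ (succ (succ (succ (elimVec Nat (λ (z : Nat) → λ (β : Vec Nat z) → Nat) 0 (λ (σ : Nat) → λ (p : Nat) → λ (q : Vec Nat σ) → λ (v : Nat) → v) 0 (vnil Nat)))))))
  ~> 6
type:
  Nat


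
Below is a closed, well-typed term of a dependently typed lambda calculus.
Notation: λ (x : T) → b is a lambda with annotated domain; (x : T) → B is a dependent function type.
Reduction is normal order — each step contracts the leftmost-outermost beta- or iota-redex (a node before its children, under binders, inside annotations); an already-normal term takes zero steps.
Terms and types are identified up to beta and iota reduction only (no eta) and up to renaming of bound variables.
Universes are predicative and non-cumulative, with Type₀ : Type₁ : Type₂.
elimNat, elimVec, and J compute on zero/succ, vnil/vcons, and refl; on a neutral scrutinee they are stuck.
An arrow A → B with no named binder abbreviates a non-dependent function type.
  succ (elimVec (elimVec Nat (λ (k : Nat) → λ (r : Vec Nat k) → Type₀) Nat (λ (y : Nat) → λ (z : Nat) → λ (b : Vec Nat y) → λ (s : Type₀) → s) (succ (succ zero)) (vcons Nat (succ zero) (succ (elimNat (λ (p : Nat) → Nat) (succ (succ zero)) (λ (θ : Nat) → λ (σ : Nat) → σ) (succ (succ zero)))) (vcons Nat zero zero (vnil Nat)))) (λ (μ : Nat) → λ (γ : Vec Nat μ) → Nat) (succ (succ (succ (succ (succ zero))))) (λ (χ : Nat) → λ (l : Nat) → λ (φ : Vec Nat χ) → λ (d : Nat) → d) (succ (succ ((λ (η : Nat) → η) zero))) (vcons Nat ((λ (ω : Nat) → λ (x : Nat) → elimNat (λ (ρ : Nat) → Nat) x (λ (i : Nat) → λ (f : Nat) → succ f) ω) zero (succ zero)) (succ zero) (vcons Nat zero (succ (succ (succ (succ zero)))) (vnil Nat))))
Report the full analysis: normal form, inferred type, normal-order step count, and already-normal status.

normal form:
  succ (succ (succ (succ (succ (succ zero)))))
type:
  Nat
normal-order step count: 11
term was already normal: no
first contracted redex: an elimVec iota-redex


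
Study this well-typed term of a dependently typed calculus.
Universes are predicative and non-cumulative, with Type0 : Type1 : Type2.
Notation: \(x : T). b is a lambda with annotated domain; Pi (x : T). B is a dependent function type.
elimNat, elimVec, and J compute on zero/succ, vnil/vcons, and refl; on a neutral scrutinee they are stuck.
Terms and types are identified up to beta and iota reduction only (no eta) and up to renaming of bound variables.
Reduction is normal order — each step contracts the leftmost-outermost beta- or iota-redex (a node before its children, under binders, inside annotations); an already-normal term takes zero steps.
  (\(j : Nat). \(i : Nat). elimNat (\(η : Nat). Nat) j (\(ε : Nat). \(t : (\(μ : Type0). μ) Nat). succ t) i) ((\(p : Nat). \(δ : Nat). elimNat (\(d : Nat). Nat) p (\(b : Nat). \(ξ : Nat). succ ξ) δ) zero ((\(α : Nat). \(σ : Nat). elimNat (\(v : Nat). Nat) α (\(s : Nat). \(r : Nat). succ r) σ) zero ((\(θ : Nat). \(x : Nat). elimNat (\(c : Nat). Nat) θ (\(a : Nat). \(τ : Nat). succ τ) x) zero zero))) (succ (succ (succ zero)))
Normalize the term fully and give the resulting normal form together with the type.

resulting normal form:
  succ (succ (succ zero))
type:
  Nat


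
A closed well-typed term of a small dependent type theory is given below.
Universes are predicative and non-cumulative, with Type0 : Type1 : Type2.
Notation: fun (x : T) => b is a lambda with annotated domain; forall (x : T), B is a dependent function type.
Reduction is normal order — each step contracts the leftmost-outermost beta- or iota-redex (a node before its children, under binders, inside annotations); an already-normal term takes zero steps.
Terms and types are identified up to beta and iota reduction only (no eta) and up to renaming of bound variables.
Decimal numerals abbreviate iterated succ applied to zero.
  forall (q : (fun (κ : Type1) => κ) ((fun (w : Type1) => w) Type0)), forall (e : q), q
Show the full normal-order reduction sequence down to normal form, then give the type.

normal-order reduction:
  forall (q : (fun (κ : Type1) => κ) ((fun (w : Type1) => w) Type0)), forall (e : q), q
  ~> forall (q : (fun (κ : Type1) => κ) Type0), forall (w : q), q
  ~> forall (q : Type0), forall (κ : q), q
the term's type:
  Type1


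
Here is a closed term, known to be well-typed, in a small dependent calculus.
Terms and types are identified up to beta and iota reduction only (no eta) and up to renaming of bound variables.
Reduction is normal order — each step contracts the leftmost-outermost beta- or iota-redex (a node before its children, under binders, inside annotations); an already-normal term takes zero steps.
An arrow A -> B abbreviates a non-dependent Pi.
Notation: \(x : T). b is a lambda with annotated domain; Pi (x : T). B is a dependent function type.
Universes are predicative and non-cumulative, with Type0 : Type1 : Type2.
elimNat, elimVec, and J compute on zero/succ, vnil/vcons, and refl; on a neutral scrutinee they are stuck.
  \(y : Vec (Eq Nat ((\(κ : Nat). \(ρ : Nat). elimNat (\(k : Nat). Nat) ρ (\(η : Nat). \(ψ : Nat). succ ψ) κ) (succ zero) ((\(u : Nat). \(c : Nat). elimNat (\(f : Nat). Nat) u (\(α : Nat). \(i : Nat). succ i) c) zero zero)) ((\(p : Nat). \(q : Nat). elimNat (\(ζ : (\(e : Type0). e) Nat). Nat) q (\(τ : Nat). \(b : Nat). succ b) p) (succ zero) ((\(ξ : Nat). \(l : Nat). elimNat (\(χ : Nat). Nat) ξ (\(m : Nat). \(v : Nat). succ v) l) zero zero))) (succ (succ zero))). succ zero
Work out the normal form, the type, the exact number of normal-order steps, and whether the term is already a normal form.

reduced normal form:
  \(y : Vec (Eq Nat (succ zero) (succ zero)) (succ (succ zero))). succ zero
type:
  Vec (Eq Nat (succ zero) (succ zero)) (succ (succ zero)) -> Nat
reduction steps (normal order): 18
started in normal form: no
first redex: a beta-redex


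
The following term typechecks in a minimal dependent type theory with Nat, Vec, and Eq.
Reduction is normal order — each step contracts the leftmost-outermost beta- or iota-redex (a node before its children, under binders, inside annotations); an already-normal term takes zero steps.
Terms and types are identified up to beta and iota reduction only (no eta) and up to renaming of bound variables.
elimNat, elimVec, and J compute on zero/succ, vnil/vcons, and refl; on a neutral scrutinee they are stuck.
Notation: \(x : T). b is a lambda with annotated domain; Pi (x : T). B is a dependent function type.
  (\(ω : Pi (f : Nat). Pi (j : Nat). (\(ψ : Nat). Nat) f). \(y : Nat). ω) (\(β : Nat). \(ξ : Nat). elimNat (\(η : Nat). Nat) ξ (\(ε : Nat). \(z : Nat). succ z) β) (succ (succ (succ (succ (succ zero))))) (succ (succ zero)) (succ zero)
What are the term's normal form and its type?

resulting normal form:
  succ (succ (succ zero))
the term's type:
  Nat
observation: the term reaches its normal form after 11 normal-order steps.


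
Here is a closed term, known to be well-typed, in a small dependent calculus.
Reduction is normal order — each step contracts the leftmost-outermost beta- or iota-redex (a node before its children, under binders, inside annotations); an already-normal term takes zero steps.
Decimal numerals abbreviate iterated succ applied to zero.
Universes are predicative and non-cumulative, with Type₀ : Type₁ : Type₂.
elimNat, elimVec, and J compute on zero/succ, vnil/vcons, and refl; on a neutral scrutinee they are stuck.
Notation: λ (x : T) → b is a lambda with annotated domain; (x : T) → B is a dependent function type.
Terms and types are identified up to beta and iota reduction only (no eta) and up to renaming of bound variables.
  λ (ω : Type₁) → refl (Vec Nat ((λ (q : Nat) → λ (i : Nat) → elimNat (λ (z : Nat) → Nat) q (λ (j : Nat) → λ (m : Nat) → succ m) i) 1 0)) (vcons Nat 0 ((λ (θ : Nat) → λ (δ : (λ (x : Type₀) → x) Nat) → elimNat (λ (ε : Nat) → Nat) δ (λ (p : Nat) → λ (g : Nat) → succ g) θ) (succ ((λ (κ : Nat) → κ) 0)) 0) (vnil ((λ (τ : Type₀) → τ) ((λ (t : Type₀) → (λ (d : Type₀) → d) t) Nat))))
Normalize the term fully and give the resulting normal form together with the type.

reduced normal form:
  λ (ω : Type₁) → refl (Vec Nat 1) (vcons Nat 0 1 (vnil Nat))
the term's type:
  (ω : Type₁) → Eq (Vec Nat 1) (vcons Nat 0 1 (vnil Nat)) (vcons Nat 0 1 (vnil Nat))
observation: normalization takes exactly 13 steps under the normal-order strategy.


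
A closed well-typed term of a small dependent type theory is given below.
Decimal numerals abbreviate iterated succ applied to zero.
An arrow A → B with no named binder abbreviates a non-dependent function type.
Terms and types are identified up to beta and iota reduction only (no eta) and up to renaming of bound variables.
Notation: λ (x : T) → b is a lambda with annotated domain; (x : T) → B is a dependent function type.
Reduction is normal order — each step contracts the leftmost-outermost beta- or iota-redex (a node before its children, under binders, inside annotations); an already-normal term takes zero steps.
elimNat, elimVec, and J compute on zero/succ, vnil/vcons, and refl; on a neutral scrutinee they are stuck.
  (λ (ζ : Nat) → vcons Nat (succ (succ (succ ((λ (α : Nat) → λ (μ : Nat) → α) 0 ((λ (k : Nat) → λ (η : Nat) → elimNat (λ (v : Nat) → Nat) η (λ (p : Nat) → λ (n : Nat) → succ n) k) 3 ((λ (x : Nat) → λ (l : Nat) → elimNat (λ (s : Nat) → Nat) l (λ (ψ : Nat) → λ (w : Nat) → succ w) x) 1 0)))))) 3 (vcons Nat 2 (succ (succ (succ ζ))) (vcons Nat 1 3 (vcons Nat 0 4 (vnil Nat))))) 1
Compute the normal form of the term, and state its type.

resulting normal form:
  vcons Nat 3 3 (vcons Nat 2 4 (vcons Nat 1 3 (vcons Nat 0 4 (vnil Nat))))
the term's type:
  Vec Nat 4


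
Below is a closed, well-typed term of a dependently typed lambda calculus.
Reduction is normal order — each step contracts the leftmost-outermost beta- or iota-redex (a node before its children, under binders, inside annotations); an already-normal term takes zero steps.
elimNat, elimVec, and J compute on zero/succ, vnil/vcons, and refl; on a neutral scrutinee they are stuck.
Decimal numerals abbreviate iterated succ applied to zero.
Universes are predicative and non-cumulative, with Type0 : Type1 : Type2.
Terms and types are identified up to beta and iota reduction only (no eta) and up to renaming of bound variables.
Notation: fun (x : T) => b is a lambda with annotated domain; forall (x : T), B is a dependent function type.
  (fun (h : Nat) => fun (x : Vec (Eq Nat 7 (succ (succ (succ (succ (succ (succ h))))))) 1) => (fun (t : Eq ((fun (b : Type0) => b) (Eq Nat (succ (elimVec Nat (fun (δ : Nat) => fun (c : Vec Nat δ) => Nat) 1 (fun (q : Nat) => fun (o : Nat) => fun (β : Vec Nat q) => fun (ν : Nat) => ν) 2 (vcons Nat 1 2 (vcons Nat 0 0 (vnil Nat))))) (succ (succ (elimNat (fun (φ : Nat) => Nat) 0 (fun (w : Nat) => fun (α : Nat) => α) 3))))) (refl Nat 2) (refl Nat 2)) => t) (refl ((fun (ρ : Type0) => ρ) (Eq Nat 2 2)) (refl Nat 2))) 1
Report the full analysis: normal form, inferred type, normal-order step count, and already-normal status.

reduced normal form:
  fun (h : Vec (Eq Nat 7 7) 1) => refl (Eq Nat 2 2) (refl Nat 2)
type:
  forall (h : Vec (Eq Nat 7 7) 1), Eq (Eq Nat 2 2) (refl Nat 2) (refl Nat 2)
normal-order step count: 3
already normal: no
first redex: a beta-redex


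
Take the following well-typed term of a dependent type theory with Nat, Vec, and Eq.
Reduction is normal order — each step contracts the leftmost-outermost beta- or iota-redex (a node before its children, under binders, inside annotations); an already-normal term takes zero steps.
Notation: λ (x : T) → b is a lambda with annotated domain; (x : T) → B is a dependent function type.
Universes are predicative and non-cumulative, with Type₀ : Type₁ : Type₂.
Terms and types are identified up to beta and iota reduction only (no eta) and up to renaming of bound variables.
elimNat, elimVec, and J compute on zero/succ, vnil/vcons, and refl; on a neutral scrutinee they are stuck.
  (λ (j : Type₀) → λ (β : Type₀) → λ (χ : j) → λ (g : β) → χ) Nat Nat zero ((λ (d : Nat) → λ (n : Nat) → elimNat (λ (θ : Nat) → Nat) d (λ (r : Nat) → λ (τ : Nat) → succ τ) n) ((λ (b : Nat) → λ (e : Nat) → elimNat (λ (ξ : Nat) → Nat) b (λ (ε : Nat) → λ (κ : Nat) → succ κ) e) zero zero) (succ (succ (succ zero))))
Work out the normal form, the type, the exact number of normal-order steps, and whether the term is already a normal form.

resulting normal form:
  zero
the term's type:
  Nat
normal-order step count: 4
already normal: no
first contracted redex: a beta-redex


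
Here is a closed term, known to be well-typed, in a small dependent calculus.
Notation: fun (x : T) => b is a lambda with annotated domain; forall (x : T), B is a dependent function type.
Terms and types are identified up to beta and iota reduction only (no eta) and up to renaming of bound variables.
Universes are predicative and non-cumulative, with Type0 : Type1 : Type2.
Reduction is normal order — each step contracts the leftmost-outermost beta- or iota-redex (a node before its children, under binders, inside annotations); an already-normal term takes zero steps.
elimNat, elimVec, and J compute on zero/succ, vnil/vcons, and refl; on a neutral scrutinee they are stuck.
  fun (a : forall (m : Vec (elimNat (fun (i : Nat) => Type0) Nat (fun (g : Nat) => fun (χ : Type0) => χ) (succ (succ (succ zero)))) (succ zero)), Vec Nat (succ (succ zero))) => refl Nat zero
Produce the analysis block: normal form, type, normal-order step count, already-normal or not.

normal form:
  fun (a : forall (m : Vec Nat (succ zero)), Vec Nat (succ (succ zero))) => refl Nat zero
the term's type:
  forall (a : forall (m : Vec Nat (succ zero)), Vec Nat (succ (succ zero))), Eq Nat zero zero
normal-order step count: 10
term was already normal: no
first contracted redex: an elimNat iota-redex


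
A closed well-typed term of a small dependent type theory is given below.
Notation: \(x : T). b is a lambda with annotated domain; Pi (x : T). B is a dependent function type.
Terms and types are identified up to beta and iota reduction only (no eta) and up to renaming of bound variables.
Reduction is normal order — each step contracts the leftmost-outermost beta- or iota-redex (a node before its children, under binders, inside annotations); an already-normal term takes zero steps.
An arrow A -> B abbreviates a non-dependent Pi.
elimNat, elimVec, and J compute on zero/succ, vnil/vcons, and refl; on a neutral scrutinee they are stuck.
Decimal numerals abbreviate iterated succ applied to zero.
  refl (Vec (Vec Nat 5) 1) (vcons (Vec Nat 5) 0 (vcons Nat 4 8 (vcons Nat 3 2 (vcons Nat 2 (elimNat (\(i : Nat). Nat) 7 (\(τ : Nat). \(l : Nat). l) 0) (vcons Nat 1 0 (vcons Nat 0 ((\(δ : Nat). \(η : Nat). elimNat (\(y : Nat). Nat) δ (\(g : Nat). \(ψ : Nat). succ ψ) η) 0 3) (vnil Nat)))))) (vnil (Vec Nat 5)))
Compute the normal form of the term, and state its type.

reduced normal form:
  refl (Vec (Vec Nat 5) 1) (vcons (Vec Nat 5) 0 (vcons Nat 4 8 (vcons Nat 3 2 (vcons Nat 2 7 (vcons Nat 1 0 (vcons Nat 0 3 (vnil Nat)))))) (vnil (Vec Nat 5)))
inferred type:
  Eq (Vec (Vec Nat 5) 1) (vcons (Vec Nat 5) 0 (vcons Nat 4 8 (vcons Nat 3 2 (vcons Nat 2 7 (vcons Nat 1 0 (vcons Nat 0 3 (vnil Nat)))))) (vnil (Vec Nat 5))) (vcons (Vec Nat 5) 0 (vcons Nat 4 8 (vcons Nat 3 2 (vcons Nat 2 7 (vcons Nat 1 0 (vcons Nat 0 3 (vnil Nat)))))) (vnil (Vec Nat 5)))
observation: normalization takes exactly 13 steps under the normal-order strategy.
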